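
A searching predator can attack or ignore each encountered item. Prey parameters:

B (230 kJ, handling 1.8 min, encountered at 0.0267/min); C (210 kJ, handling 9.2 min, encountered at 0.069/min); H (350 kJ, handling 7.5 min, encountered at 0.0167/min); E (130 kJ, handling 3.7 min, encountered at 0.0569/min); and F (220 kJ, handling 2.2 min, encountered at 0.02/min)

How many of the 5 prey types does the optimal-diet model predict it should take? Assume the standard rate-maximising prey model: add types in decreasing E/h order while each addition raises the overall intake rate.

5

Profitabilities (E/h, kJ/min): B 128, F 100, H 46.7, E 35.1, C 22.8. Add prey in this order while the next type's profitability exceeds the intake rate on those already taken.
Rate on top 1: 5.859. F: 100 > 5.859 → include.
Rate on top 2: 9.652. H: 46.7 > 9.652 → include.
Rate on top 3: 13.46. E: 35.1 > 13.46 → include.
Rate on top 4: 16.66. C: 22.8 > 16.66 → include.
Optimal diet: B, F, H, E, C — 5 of 5 types.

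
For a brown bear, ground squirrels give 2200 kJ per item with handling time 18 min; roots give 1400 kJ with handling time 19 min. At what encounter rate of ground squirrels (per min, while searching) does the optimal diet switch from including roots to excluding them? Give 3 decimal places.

Drop roots once their profitability E₂/h₂ falls below the rate achievable on ground squirrels alone: E₂/h₂ = λE₁/(1 + λh₁).
Solve for λ: λE₁h₂ = E₂(1 + λh₁) → λ(E₁h₂ − E₂h₁) = E₂ → λ = E₂/(E₁h₂ − E₂h₁).
λ = 1400/(2200×19 − 1400×18) = 1400/1.66e+04 = 0.08434 per min.

0.084 per min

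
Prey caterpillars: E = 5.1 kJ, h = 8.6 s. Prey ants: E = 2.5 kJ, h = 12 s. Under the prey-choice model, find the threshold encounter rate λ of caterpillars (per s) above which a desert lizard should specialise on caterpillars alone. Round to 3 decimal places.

0.063 per s

At the threshold, the rate on caterpillars alone equals the profitability of ants: λ·5.1/(1 + λ·8.6) = 2.5/12 = 0.2083.
Rearranging, λ(5.1 − 0.2083×8.6) = 0.2083, so λ = 0.2083/3.308 = 0.06297 per s.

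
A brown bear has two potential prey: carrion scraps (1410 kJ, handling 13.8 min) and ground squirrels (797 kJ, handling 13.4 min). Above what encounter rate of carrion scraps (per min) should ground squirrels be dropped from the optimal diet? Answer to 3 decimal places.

0.101 per min

At the threshold, the rate on carrion scraps alone equals the profitability of ground squirrels: λ·1410/(1 + λ·13.8) = 797/13.4 = 59.48.
Rearranging, λ(1410 − 59.48×13.8) = 59.48, so λ = 59.48/589.2 = 0.1009 per min.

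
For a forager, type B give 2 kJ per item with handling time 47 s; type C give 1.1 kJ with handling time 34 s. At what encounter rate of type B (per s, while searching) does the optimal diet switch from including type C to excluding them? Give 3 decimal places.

The zero-one rule: include type C iff E₂/h₂ > λE₁/(1+λh₁). Equality gives the switch point.
λE₁h₂ = E₂ + λE₂h₁ ⇒ λ = E₂/(E₁h₂ − E₂h₁) = 1.1/(68 − 51.7) = 0.06748 per s.

0.067 per s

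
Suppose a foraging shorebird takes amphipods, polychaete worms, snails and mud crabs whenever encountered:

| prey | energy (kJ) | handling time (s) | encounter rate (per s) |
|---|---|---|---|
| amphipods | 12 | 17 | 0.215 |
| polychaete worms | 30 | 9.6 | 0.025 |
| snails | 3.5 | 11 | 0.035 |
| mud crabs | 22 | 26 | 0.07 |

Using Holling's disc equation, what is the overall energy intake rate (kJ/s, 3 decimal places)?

R = Σλ_iE_i / (1 + Σλ_ih_i)
Numerator: 0.215×12 + 0.025×30 + 0.035×3.5 + 0.07×22 = 4.992
Denominator: 1 + 0.215×17 + 0.025×9.6 + 0.035×11 + 0.07×26 = 7.1
R = 4.992/7.1 = 0.7032 kJ/s

0.703 kJ/s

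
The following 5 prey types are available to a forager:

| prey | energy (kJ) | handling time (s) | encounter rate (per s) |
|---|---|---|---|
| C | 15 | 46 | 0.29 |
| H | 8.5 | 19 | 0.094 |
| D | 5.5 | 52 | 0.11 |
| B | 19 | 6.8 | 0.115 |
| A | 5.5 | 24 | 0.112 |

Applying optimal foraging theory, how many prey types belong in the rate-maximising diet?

1

Profitabilities (E/h, kJ/s): B 2.79, H 0.447, C 0.326, A 0.229, D 0.106. Add prey in this order while the next type's profitability exceeds the intake rate on those already taken.
Rate on top 1: 1.226. H: 0.447 < 1.226 → exclude; stop.
Optimal diet: B — 1 of 5 types.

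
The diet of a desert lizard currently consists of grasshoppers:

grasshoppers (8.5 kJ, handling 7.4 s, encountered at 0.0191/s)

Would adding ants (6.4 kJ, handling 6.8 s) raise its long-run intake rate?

Current rate: (0.0191×8.5)/(1 + 0.0191×7.4) = 0.1422 kJ/s.
ants: E/h = 6.4/6.8 = 0.9412 kJ/s.
0.9412 > 0.1422, so adding ants raises the average — include it.

Yes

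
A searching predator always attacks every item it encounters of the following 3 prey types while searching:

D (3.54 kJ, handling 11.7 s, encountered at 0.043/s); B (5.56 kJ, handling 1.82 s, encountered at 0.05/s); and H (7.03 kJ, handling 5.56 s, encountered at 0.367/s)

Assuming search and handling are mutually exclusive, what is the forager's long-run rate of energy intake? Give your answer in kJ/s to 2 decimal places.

0.83 kJ/s

R = (0.043×3.54 + 0.05×5.56 + 0.367×7.03) / (1 + 0.043×11.7 + 0.05×1.82 + 0.367×5.56) = 3.01/3.635 = 0.8282 kJ/s.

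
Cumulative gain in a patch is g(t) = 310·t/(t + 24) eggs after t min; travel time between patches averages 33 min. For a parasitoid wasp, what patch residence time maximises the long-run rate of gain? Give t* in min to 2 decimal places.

Optimal t* satisfies g'(t*) = g(t*)/(T + t*).
g'(t) = 310·24/(t + 24)². Setting 310·24/(t+24)² = 310t/[(t+24)(33+t)] gives 24(33+t) = t(t+24), so t² = 24×33 = 792.
t* = √792 = 28.14 min.

28.14 min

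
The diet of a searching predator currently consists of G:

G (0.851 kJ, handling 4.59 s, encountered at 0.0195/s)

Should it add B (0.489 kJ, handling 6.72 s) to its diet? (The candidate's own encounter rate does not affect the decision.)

Yes

Current rate: (0.0195×0.851)/(1 + 0.0195×4.59) = 0.01523 kJ/s.
Profitability of B: 0.489/6.72 = 0.07277 kJ/s.
0.07277 > 0.01523, so adding B raises the average — include it.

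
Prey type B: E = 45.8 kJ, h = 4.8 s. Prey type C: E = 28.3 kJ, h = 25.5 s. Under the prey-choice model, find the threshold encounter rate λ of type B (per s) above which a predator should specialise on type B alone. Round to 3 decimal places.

0.027 per s

At the threshold, the rate on type B alone equals the profitability of type C: λ·45.8/(1 + λ·4.8) = 28.3/25.5 = 1.11.
Rearranging, λ(45.8 − 1.11×4.8) = 1.11, so λ = 1.11/40.47 = 0.02742 per s.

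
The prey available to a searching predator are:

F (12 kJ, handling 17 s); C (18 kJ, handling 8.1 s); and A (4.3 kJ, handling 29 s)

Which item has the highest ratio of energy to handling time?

C

In descending order of E/h:
C: 18/8.1 = 2.22 kJ/s
F: 12/17 = 0.706 kJ/s
A: 4.3/29 = 0.148 kJ/s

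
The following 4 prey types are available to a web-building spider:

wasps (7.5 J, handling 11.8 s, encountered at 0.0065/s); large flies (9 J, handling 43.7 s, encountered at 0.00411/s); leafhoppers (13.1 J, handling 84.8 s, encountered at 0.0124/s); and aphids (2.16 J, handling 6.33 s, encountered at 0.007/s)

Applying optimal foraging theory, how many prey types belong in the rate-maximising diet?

4

Rank by E/h (J/s): wasps 0.636, aphids 0.341, large flies 0.206, leafhoppers 0.154. Include each in turn until the next type's E/h falls below the running intake rate.
Rate on top 1: 0.04528. aphids: 0.341 > 0.04528 → include.
Rate on top 2: 0.05698. large flies: 0.206 > 0.05698 → include.
Rate on top 3: 0.07755. leafhoppers: 0.154 > 0.07755 → include.
Optimal diet: wasps, aphids, large flies, leafhoppers — 4 of 4 types.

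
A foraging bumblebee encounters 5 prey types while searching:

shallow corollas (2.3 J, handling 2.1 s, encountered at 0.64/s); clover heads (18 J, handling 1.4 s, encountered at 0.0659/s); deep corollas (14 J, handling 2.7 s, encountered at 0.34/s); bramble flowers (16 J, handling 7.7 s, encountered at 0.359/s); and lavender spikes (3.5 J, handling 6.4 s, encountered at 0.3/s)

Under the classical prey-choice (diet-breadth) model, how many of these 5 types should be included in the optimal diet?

2

E/h in descending order: clover heads 12.9, deep corollas 5.19, bramble flowers 2.08, shallow corollas 1.1, lavender spikes 0.547 J/s. The optimal diet is the largest prefix of this list for which every included type satisfies E_i/h_i > R on the types above it.
Rate on top 1: 1.086. deep corollas: 5.19 > 1.086 → include.
Rate on top 2: 2.958. bramble flowers: 2.08 < 2.958 → exclude; stop.
Optimal diet: clover heads, deep corollas — 2 of 5 types.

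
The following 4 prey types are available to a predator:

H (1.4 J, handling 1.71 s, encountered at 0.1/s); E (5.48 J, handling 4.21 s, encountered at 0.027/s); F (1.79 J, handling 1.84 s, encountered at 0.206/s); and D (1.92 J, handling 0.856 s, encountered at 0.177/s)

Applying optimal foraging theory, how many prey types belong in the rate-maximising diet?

E/h in descending order: D 2.24, E 1.3, F 0.973, H 0.819 J/s. The optimal diet is the largest prefix of this list for which every included type satisfies E_i/h_i > R on the types above it.
Rate on top 1: 0.2951. E: 1.3 > 0.2951 → include.
Rate on top 2: 0.3856. F: 0.973 > 0.3856 → include.
Rate on top 3: 0.5209. H: 0.819 > 0.5209 → include.
Optimal diet: D, E, F, H — 4 of 4 types.

4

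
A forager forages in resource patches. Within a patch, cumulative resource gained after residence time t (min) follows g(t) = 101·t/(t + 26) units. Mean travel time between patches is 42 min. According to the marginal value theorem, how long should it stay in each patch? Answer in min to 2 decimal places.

33.05 min

Maximise g(t)/(T+t): set derivative to zero → g'(t)(T+t) = g(t).
g'(t) = 101·26/(t + 26)². Setting 101·26/(t+26)² = 101t/[(t+26)(42+t)] gives 26(42+t) = t(t+26), so t² = 26×42 = 1092.
t* = √1092 = 33.05 min.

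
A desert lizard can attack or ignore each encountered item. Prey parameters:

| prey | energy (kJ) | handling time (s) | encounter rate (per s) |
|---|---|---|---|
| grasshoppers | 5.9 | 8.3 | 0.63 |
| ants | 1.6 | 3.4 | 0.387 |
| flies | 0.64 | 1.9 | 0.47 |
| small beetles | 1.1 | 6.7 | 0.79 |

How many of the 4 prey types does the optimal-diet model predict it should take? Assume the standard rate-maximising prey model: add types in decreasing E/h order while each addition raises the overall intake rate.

E/h in descending order: grasshoppers 0.711, ants 0.471, flies 0.337, small beetles 0.164 kJ/s. The optimal diet is the largest prefix of this list for which every included type satisfies E_i/h_i > R on the types above it.
Rate on top 1: 0.5967. ants: 0.471 < 0.5967 → exclude; stop.
Optimal diet: grasshoppers — 1 of 4 types.

1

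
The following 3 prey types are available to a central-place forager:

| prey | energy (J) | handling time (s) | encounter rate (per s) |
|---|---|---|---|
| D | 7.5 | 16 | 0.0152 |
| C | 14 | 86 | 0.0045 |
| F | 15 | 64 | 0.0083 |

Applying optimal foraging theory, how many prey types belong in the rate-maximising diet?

3

E/h in descending order: D 0.469, F 0.234, C 0.163 J/s. The optimal diet is the largest prefix of this list for which every included type satisfies E_i/h_i > R on the types above it.
Rate on top 1: 0.0917. F: 0.234 > 0.0917 → include.
Rate on top 2: 0.1344. C: 0.163 > 0.1344 → include.
Optimal diet: D, F, C — 3 of 3 types.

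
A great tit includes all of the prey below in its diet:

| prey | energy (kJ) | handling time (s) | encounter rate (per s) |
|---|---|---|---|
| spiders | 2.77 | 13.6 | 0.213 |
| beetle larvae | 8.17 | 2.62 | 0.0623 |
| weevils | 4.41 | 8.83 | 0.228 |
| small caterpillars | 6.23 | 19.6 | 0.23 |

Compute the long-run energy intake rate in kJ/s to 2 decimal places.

0.33 kJ/s

R = (0.213×2.77 + 0.0623×8.17 + 0.228×4.41 + 0.23×6.23) / (1 + 0.213×13.6 + 0.0623×2.62 + 0.228×8.83 + 0.23×19.6) = 3.537/10.58 = 0.3343 kJ/s.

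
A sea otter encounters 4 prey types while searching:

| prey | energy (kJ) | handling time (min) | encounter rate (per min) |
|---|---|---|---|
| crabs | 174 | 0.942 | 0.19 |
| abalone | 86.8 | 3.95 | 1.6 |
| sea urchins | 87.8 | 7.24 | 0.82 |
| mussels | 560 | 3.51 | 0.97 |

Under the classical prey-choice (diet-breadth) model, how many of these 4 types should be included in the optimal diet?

2

E/h in descending order: crabs 185, mussels 160, abalone 22, sea urchins 12.1 kJ/min. The optimal diet is the largest prefix of this list for which every included type satisfies E_i/h_i > R on the types above it.
Rate on top 1: 28.04. mussels: 160 > 28.04 → include.
Rate on top 2: 125.7. abalone: 22 < 125.7 → exclude; stop.
Optimal diet: crabs, mussels — 2 of 4 types.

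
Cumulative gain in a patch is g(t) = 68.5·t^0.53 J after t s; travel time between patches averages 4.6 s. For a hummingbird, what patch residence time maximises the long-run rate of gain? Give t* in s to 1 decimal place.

Maximise g(t)/(T+t): set derivative to zero → g'(t)(T+t) = g(t).
g'(t) = 0.53·68.5·t^-0.47. Setting 0.53·68.5·t^-0.47 = 68.5·t^0.53/(4.6+t) gives 0.53(4.6+t) = t, so 0.47·t = 0.53×4.6.
t* = 0.53×4.6/0.47 = 5.187 s.

5.2 s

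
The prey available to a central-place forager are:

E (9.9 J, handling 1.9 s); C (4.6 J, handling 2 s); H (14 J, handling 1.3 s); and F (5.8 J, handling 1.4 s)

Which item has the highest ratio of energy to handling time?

In descending order of E/h:
H: 14/1.3 = 10.8 J/s
E: 9.9/1.9 = 5.21 J/s
F: 5.8/1.4 = 4.14 J/s
C: 4.6/2 = 2.3 J/s

H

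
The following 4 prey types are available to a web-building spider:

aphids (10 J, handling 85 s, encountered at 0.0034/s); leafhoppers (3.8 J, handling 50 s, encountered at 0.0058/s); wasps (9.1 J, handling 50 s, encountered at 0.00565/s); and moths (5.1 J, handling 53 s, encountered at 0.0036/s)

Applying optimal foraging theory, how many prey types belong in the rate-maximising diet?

4

Profitabilities (E/h, J/s): wasps 0.182, aphids 0.118, moths 0.0962, leafhoppers 0.076. Add prey in this order while the next type's profitability exceeds the intake rate on those already taken.
Rate on top 1: 0.04009. aphids: 0.118 > 0.04009 → include.
Rate on top 2: 0.05435. moths: 0.0962 > 0.05435 → include.
Rate on top 3: 0.05889. leafhoppers: 0.076 > 0.05889 → include.
Optimal diet: wasps, aphids, moths, leafhoppers — 4 of 4 types.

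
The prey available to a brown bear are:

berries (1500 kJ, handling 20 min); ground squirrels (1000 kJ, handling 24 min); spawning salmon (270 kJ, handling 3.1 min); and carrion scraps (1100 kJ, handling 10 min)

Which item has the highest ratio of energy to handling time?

Profitability E/h (kJ/min): berries = 1500/20 = 75, ground squirrels = 1000/24 = 41.7, spawning salmon = 270/3.1 = 87.1, carrion scraps = 1100/10 = 110.
Ranked: carrion scraps > spawning salmon > berries > ground squirrels.

carrion scraps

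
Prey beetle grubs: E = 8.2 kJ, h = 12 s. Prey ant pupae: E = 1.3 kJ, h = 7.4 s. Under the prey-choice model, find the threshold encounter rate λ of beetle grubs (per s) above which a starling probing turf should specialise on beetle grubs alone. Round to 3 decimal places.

0.029 per s

The zero-one rule: include ant pupae iff E₂/h₂ > λE₁/(1+λh₁). Equality gives the switch point.
λE₁h₂ = E₂ + λE₂h₁ ⇒ λ = E₂/(E₁h₂ − E₂h₁) = 1.3/(60.68 − 15.6) = 0.02884 per s.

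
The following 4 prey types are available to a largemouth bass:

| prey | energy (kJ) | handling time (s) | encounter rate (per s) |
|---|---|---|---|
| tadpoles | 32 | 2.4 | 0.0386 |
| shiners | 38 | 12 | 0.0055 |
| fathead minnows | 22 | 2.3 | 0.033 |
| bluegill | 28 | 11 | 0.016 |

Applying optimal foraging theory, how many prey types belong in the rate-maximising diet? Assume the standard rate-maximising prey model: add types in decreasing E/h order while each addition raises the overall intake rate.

Profitabilities (E/h, kJ/s): tadpoles 13.3, fathead minnows 9.57, shiners 3.17, bluegill 2.55. Add prey in this order while the next type's profitability exceeds the intake rate on those already taken.
Rate on top 1: 1.13. fathead minnows: 9.57 > 1.13 → include.
Rate on top 2: 1.678. shiners: 3.17 > 1.678 → include.
Rate on top 3: 1.758. bluegill: 2.55 > 1.758 → include.
Optimal diet: tadpoles, fathead minnows, shiners, bluegill — 4 of 4 types.

4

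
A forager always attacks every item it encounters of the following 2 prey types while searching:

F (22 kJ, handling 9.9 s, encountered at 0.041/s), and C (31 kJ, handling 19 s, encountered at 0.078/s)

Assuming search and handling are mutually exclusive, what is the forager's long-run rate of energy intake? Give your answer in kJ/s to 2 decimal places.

1.15 kJ/s

R = Σλ_iE_i / (1 + Σλ_ih_i)
Numerator: 0.041×22 + 0.078×31 = 3.32
Denominator: 1 + 0.041×9.9 + 0.078×19 = 2.888
R = 3.32/2.888 = 1.15 kJ/s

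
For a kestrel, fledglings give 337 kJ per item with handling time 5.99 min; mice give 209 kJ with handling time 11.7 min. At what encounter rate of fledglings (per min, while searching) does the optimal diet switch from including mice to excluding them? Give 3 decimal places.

Drop mice once their profitability E₂/h₂ falls below the rate achievable on fledglings alone: E₂/h₂ = λE₁/(1 + λh₁).
Solve for λ: λE₁h₂ = E₂(1 + λh₁) → λ(E₁h₂ − E₂h₁) = E₂ → λ = E₂/(E₁h₂ − E₂h₁).
λ = 209/(337×11.7 − 209×5.99) = 209/2691 = 0.07767 per min.

0.078 per min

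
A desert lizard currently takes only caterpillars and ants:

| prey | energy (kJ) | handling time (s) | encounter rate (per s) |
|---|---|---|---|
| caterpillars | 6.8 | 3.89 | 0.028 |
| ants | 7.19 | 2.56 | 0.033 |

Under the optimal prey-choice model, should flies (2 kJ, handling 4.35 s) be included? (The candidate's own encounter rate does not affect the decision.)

Yes

On caterpillars and ants alone, R = ΣλE/(1+Σλh) = 0.4277/1.193 = 0.3584 kJ/s.
Profitability of flies: 2/4.35 = 0.4598 kJ/s.
0.4598 > 0.3584, so adding flies raises the average — include it.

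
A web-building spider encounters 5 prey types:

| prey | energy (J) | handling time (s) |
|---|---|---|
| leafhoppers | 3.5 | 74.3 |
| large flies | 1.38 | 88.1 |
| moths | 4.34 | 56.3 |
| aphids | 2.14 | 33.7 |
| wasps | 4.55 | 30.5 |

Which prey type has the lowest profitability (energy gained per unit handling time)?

In descending order of E/h:
wasps: 4.55/30.5 = 0.149 J/s
moths: 4.34/56.3 = 0.0771 J/s
aphids: 2.14/33.7 = 0.0635 J/s
leafhoppers: 3.5/74.3 = 0.0471 J/s
large flies: 1.38/88.1 = 0.0157 J/s

large flies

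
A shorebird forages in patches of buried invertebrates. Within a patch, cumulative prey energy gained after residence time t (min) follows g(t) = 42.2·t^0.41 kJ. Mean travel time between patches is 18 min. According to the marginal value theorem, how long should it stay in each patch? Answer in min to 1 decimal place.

Optimal t* satisfies g'(t*) = g(t*)/(T + t*).
g'(t) = 0.41·42.2·t^-0.59. Setting 0.41·42.2·t^-0.59 = 42.2·t^0.41/(18+t) gives 0.41(18+t) = t, so 0.59·t = 0.41×18.
t* = 0.41×18/0.59 = 12.51 min.

12.5 min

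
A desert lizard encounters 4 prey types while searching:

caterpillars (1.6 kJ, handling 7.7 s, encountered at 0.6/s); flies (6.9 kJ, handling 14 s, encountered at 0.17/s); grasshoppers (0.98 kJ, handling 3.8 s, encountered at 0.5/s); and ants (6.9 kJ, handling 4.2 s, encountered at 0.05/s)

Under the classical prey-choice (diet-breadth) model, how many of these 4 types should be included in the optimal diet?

Rank by E/h (kJ/s): ants 1.64, flies 0.493, grasshoppers 0.258, caterpillars 0.208. Include each in turn until the next type's E/h falls below the running intake rate.
Rate on top 1: 0.2851. flies: 0.493 > 0.2851 → include.
Rate on top 2: 0.4228. grasshoppers: 0.258 < 0.4228 → exclude; stop.
Optimal diet: ants, flies — 2 of 4 types.

2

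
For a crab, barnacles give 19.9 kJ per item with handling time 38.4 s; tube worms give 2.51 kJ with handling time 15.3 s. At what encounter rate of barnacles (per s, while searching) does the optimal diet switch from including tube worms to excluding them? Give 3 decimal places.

0.012 per s

The zero-one rule: include tube worms iff E₂/h₂ > λE₁/(1+λh₁). Equality gives the switch point.
λE₁h₂ = E₂ + λE₂h₁ ⇒ λ = E₂/(E₁h₂ − E₂h₁) = 2.51/(304.5 − 96.38) = 0.01206 per s.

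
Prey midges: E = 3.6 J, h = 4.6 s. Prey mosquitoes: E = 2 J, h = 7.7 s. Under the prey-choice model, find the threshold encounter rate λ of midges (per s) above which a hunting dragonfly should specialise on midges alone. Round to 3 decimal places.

At the threshold, the rate on midges alone equals the profitability of mosquitoes: λ·3.6/(1 + λ·4.6) = 2/7.7 = 0.2597.
Rearranging, λ(3.6 − 0.2597×4.6) = 0.2597, so λ = 0.2597/2.405 = 0.108 per s.

0.108 per s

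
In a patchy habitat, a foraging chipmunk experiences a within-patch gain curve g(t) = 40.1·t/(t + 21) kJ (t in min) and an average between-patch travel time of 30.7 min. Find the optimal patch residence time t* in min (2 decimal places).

Maximise g(t)/(T+t): set derivative to zero → g'(t)(T+t) = g(t).
g'(t) = 40.1·21/(t + 21)². Setting 40.1·21/(t+21)² = 40.1t/[(t+21)(30.7+t)] gives 21(30.7+t) = t(t+21), so t² = 21×30.7 = 644.7.
t* = √644.7 = 25.39 min.

25.39 min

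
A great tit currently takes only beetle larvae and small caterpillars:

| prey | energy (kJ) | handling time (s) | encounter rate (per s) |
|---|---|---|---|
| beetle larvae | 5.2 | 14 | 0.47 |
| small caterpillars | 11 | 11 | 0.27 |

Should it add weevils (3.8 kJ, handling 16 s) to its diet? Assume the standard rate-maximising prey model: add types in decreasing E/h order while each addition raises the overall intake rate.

Intake rate on the current diet: R = (0.47×5.2 + 0.27×11) / (1 + 0.47×14 + 0.27×11) = 5.414/10.55 = 0.5132 kJ/s.
Profitability of weevils: 3.8/16 = 0.2375 kJ/s.
0.2375 < 0.5132, so adding weevils would lower the average — exclude it.

No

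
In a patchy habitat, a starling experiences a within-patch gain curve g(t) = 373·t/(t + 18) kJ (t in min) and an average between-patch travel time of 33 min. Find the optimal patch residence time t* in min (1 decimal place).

Maximise g(t)/(T+t): set derivative to zero → g'(t)(T+t) = g(t).
g'(t) = 373·18/(t + 18)². Setting 373·18/(t+18)² = 373t/[(t+18)(33+t)] gives 18(33+t) = t(t+18), so t² = 18×33 = 594.
t* = √594 = 24.37 min.

24.4 min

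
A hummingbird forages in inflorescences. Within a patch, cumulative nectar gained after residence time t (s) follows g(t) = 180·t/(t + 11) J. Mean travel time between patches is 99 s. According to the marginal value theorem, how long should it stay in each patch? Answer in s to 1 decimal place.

33.0 s

Maximise g(t)/(T+t): set derivative to zero → g'(t)(T+t) = g(t).
g'(t) = 180·11/(t + 11)². Setting 180·11/(t+11)² = 180t/[(t+11)(99+t)] gives 11(99+t) = t(t+11), so t² = 11×99 = 1089.
t* = √1089 = 33 s.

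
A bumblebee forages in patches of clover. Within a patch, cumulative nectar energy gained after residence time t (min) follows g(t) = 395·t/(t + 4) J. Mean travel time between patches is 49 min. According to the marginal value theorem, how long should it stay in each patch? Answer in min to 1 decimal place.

14.0 min

Optimal t* satisfies g'(t*) = g(t*)/(T + t*).
g'(t) = 395·4/(t + 4)². Setting 395·4/(t+4)² = 395t/[(t+4)(49+t)] gives 4(49+t) = t(t+4), so t² = 4×49 = 196.
t* = √196 = 14 min.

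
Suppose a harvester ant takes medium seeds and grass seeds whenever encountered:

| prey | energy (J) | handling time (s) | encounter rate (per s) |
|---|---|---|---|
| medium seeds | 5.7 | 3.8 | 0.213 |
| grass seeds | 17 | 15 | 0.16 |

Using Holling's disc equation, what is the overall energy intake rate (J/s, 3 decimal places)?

Energy encountered per unit search time: 0.213×5.7 + 0.16×17 = 3.934 J/s.
Handling time per unit search time: 0.213×3.8 + 0.16×15 = 3.209.
Rate = 3.934/(1 + 3.209) = 0.9346 J/s.

0.935 J/s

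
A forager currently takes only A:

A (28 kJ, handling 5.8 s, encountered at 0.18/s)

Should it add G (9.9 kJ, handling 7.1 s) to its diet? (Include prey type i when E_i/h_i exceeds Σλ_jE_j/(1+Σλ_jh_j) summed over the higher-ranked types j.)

On A alone, R = ΣλE/(1+Σλh) = 5.04/2.044 = 2.466 kJ/s.
Profitability of G: 9.9/7.1 = 1.394 kJ/s.
Since 1.394 < R, time spent handling G is better spent searching.

No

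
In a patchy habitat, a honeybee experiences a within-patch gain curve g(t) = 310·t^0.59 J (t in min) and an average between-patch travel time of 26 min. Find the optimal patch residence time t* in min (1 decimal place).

37.4 min

By the marginal value theorem, leave when the instantaneous gain rate g'(t) equals the habitat-wide average g(t)/(T + t).
g'(t) = 0.59·310·t^-0.41. Setting 0.59·310·t^-0.41 = 310·t^0.59/(26+t) gives 0.59(26+t) = t, so 0.41·t = 0.59×26.
t* = 0.59×26/0.41 = 37.41 min.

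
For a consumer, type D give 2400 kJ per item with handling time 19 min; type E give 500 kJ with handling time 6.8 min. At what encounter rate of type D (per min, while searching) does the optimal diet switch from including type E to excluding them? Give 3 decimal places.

0.073 per min

Drop type E once their profitability E₂/h₂ falls below the rate achievable on type D alone: E₂/h₂ = λE₁/(1 + λh₁).
Solve for λ: λE₁h₂ = E₂(1 + λh₁) → λ(E₁h₂ − E₂h₁) = E₂ → λ = E₂/(E₁h₂ − E₂h₁).
λ = 500/(2400×6.8 − 500×19) = 500/6820 = 0.07331 per min.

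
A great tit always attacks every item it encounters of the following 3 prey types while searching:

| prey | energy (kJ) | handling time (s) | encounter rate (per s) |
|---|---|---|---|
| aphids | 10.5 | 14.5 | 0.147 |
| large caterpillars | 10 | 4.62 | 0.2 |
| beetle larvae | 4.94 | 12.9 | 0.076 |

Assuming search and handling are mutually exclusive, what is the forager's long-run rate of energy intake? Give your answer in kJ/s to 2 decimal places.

0.78 kJ/s

R = (0.147×10.5 + 0.2×10 + 0.076×4.94) / (1 + 0.147×14.5 + 0.2×4.62 + 0.076×12.9) = 3.919/5.036 = 0.7782 kJ/s.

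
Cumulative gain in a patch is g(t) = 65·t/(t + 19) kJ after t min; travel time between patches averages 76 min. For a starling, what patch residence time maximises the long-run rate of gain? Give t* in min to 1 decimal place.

By the marginal value theorem, leave when the instantaneous gain rate g'(t) equals the habitat-wide average g(t)/(T + t).
g'(t) = 65·19/(t + 19)². Setting 65·19/(t+19)² = 65t/[(t+19)(76+t)] gives 19(76+t) = t(t+19), so t² = 19×76 = 1444.
t* = √1444 = 38 min.

38.0 min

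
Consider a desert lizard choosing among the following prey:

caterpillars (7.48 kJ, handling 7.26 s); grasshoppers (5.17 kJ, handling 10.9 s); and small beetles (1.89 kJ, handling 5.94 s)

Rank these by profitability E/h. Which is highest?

caterpillars

Profitability E/h (kJ/s): caterpillars = 7.48/7.26 = 1.03, grasshoppers = 5.17/10.9 = 0.474, small beetles = 1.89/5.94 = 0.318.
Ranked: caterpillars > grasshoppers > small beetles.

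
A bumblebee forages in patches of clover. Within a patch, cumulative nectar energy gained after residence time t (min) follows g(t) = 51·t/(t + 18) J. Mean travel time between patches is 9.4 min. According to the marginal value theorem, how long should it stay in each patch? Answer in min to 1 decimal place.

13.0 min

Maximise g(t)/(T+t): set derivative to zero → g'(t)(T+t) = g(t).
g'(t) = 51·18/(t + 18)². Setting 51·18/(t+18)² = 51t/[(t+18)(9.4+t)] gives 18(9.4+t) = t(t+18), so t² = 18×9.4 = 169.2.
t* = √169.2 = 13.01 min.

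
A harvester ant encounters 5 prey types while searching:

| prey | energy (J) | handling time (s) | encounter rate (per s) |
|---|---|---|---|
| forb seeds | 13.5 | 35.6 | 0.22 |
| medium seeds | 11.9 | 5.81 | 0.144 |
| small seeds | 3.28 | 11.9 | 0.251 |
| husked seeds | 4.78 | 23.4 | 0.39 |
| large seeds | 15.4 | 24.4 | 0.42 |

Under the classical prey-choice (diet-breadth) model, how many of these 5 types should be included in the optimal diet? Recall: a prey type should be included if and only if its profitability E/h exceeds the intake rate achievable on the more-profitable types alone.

1

Profitabilities (E/h, J/s): medium seeds 2.05, large seeds 0.631, forb seeds 0.379, small seeds 0.276, husked seeds 0.204. Add prey in this order while the next type's profitability exceeds the intake rate on those already taken.
Rate on top 1: 0.933. large seeds: 0.631 < 0.933 → exclude; stop.
Optimal diet: medium seeds — 1 of 5 types.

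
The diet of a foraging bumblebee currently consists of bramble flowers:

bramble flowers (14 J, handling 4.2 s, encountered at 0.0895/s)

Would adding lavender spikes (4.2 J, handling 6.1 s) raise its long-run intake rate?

No

Current rate: (0.0895×14)/(1 + 0.0895×4.2) = 0.9107 J/s.
Profitability of lavender spikes: 4.2/6.1 = 0.6885 J/s.
Since 0.6885 < R, time spent handling lavender spikes is better spent searching.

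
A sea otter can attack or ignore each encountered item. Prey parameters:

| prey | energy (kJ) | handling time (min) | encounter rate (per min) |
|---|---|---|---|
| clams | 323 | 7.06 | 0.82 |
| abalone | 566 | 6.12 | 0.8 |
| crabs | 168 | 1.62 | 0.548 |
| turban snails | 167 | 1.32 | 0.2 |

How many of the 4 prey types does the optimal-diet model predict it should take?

3

Rank by E/h (kJ/min): turban snails 127, crabs 104, abalone 92.5, clams 45.8. Include each in turn until the next type's E/h falls below the running intake rate.
Rate on top 1: 26.42. crabs: 104 > 26.42 → include.
Rate on top 2: 58.31. abalone: 92.5 > 58.31 → include.
Rate on top 3: 82.05. clams: 45.8 < 82.05 → exclude; stop.
Optimal diet: turban snails, crabs, abalone — 3 of 4 types.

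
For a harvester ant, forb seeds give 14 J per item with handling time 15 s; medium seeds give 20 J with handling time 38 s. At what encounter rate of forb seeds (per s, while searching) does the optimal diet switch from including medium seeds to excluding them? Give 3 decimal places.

At the threshold, the rate on forb seeds alone equals the profitability of medium seeds: λ·14/(1 + λ·15) = 20/38 = 0.5263.
Rearranging, λ(14 − 0.5263×15) = 0.5263, so λ = 0.5263/6.105 = 0.08621 per s.

0.086 per s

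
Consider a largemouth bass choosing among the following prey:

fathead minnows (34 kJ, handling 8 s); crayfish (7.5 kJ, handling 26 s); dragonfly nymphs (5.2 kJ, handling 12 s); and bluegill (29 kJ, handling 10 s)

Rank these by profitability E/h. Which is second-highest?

bluegill

Profitability E/h (kJ/s): fathead minnows = 34/8 = 4.25, crayfish = 7.5/26 = 0.288, dragonfly nymphs = 5.2/12 = 0.433, bluegill = 29/10 = 2.9.
Ranked: fathead minnows > bluegill > dragonfly nymphs > crayfish.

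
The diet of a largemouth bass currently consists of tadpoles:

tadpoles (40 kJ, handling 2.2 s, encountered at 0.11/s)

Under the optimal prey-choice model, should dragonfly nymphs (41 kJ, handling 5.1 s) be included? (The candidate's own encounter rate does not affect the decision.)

Yes

On tadpoles alone, R = ΣλE/(1+Σλh) = 4.4/1.242 = 3.543 kJ/s.
Profitability of dragonfly nymphs: 41/5.1 = 8.039 kJ/s.
Since 8.039 > R, including dragonfly nymphs increases the long-run rate.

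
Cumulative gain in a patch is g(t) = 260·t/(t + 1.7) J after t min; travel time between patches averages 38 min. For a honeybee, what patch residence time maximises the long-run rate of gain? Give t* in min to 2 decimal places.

8.04 min

Maximise g(t)/(T+t): set derivative to zero → g'(t)(T+t) = g(t).
g'(t) = 260·1.7/(t + 1.7)². Setting 260·1.7/(t+1.7)² = 260t/[(t+1.7)(38+t)] gives 1.7(38+t) = t(t+1.7), so t² = 1.7×38 = 64.6.
t* = √64.6 = 8.037 min.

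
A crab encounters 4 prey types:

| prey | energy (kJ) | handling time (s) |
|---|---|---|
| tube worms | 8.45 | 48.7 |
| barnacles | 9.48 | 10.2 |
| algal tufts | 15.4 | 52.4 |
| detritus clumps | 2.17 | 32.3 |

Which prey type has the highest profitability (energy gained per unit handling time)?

barnacles

Profitability E/h (kJ/s): tube worms = 8.45/48.7 = 0.174, barnacles = 9.48/10.2 = 0.929, algal tufts = 15.4/52.4 = 0.294, detritus clumps = 2.17/32.3 = 0.0672.
Ranked: barnacles > algal tufts > tube worms > detritus clumps.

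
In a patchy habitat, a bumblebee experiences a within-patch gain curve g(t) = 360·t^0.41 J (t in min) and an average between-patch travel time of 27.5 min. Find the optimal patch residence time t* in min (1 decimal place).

Maximise g(t)/(T+t): set derivative to zero → g'(t)(T+t) = g(t).
g'(t) = 0.41·360·t^-0.59. Setting 0.41·360·t^-0.59 = 360·t^0.41/(27.5+t) gives 0.41(27.5+t) = t, so 0.59·t = 0.41×27.5.
t* = 0.41×27.5/0.59 = 19.11 min.

19.1 min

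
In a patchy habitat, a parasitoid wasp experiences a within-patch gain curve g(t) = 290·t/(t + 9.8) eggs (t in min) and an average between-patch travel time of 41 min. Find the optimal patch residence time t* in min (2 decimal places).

20.04 min

By the marginal value theorem, leave when the instantaneous gain rate g'(t) equals the habitat-wide average g(t)/(T + t).
g'(t) = 290·9.8/(t + 9.8)². Setting 290·9.8/(t+9.8)² = 290t/[(t+9.8)(41+t)] gives 9.8(41+t) = t(t+9.8), so t² = 9.8×41 = 401.8.
t* = √401.8 = 20.04 min.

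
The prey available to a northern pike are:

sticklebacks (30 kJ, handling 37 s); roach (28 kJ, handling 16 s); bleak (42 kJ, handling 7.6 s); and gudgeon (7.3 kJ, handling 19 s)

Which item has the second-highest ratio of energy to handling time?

Profitability E/h (kJ/s): sticklebacks = 30/37 = 0.811, roach = 28/16 = 1.75, bleak = 42/7.6 = 5.53, gudgeon = 7.3/19 = 0.384.
Ranked: bleak > roach > sticklebacks > gudgeon.

roach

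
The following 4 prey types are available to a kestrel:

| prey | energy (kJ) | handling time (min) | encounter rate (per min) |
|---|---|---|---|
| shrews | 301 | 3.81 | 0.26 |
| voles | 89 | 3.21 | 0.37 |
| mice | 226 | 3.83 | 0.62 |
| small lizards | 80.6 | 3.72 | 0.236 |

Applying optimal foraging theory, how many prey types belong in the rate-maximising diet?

Rank by E/h (kJ/min): shrews 79, mice 59, voles 27.7, small lizards 21.7. Include each in turn until the next type's E/h falls below the running intake rate.
Rate on top 1: 39.31. mice: 59 > 39.31 → include.
Rate on top 2: 50.03. voles: 27.7 < 50.03 → exclude; stop.
Optimal diet: shrews, mice — 2 of 4 types.

2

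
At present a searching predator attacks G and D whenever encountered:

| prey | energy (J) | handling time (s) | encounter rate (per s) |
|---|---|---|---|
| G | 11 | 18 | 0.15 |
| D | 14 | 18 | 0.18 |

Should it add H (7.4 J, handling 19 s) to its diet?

Intake rate on the current diet: R = (0.15×11 + 0.18×14) / (1 + 0.15×18 + 0.18×18) = 4.17/6.94 = 0.6009 J/s.
H: E/h = 7.4/19 = 0.3895 J/s.
0.3895 < 0.6009, so adding H would lower the average — exclude it.

No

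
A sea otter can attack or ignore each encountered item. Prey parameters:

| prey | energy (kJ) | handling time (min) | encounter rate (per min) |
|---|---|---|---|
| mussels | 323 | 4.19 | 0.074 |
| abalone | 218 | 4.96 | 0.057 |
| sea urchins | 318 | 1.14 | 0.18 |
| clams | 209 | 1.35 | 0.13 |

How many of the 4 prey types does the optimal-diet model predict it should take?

3

Rank by E/h (kJ/min): sea urchins 279, clams 155, mussels 77.1, abalone 44. Include each in turn until the next type's E/h falls below the running intake rate.
Rate on top 1: 47.49. clams: 155 > 47.49 → include.
Rate on top 2: 61.14. mussels: 77.1 > 61.14 → include.
Rate on top 3: 64.06. abalone: 44 < 64.06 → exclude; stop.
Optimal diet: sea urchins, clams, mussels — 3 of 4 types.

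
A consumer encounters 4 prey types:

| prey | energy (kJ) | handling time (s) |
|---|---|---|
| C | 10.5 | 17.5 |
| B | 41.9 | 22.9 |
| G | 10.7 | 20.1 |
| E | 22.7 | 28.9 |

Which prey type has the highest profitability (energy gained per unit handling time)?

B

In descending order of E/h:
B: 41.9/22.9 = 1.83 kJ/s
E: 22.7/28.9 = 0.785 kJ/s
C: 10.5/17.5 = 0.6 kJ/s
G: 10.7/20.1 = 0.532 kJ/s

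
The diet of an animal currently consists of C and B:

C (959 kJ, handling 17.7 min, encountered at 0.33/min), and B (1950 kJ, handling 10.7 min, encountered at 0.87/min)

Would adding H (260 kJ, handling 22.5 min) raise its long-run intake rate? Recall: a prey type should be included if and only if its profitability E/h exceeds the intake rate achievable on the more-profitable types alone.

No

Current rate: (0.33×959 + 0.87×1950)/(1 + 0.33×17.7 + 0.87×10.7) = 124.6 kJ/min.
Profitability of H: 260/22.5 = 11.56 kJ/min.
11.56 < 124.6, so adding H would lower the average — exclude it.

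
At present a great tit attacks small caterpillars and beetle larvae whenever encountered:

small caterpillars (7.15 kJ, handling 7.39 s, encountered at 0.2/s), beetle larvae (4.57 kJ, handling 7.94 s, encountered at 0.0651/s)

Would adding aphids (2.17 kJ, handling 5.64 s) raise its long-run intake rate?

On small caterpillars and beetle larvae alone, R = ΣλE/(1+Σλh) = 1.728/2.995 = 0.5768 kJ/s.
aphids: E/h = 2.17/5.64 = 0.3848 kJ/s.
Since 0.3848 < R, time spent handling aphids is better spent searching.

No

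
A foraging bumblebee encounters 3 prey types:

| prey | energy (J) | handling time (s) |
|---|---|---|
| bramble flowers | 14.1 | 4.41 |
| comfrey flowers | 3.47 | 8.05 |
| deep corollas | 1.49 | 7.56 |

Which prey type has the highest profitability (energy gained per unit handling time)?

In descending order of E/h:
bramble flowers: 14.1/4.41 = 3.2 J/s
comfrey flowers: 3.47/8.05 = 0.431 J/s
deep corollas: 1.49/7.56 = 0.197 J/s

bramble flowers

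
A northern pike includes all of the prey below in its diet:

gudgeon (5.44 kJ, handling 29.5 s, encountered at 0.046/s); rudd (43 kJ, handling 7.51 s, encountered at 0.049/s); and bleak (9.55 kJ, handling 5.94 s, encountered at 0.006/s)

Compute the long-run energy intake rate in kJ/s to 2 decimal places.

0.87 kJ/s

R = (0.046×5.44 + 0.049×43 + 0.006×9.55) / (1 + 0.046×29.5 + 0.049×7.51 + 0.006×5.94) = 2.415/2.761 = 0.8746 kJ/s.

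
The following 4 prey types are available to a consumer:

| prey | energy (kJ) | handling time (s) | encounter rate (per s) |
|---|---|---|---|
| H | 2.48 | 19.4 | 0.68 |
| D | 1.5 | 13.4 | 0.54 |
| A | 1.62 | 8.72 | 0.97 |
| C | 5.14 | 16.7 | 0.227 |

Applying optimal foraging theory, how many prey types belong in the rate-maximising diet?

Rank by E/h (kJ/s): C 0.308, A 0.186, H 0.128, D 0.112. Include each in turn until the next type's E/h falls below the running intake rate.
Rate on top 1: 0.2435. A: 0.186 < 0.2435 → exclude; stop.
Optimal diet: C — 1 of 4 types.

1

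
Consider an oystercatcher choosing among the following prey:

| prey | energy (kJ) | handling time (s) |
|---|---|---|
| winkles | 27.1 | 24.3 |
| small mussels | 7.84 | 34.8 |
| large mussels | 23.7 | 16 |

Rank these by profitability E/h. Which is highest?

large mussels

In descending order of E/h:
large mussels: 23.7/16 = 1.48 kJ/s
winkles: 27.1/24.3 = 1.12 kJ/s
small mussels: 7.84/34.8 = 0.225 kJ/s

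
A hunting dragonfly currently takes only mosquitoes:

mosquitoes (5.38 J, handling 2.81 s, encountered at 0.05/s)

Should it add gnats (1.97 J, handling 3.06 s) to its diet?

Yes

Intake rate on the current diet: R = (0.05×5.38) / (1 + 0.05×2.81) = 0.269/1.141 = 0.2359 J/s.
Profitability of gnats: 1.97/3.06 = 0.6438 J/s.
0.6438 > 0.2359, so adding gnats raises the average — include it.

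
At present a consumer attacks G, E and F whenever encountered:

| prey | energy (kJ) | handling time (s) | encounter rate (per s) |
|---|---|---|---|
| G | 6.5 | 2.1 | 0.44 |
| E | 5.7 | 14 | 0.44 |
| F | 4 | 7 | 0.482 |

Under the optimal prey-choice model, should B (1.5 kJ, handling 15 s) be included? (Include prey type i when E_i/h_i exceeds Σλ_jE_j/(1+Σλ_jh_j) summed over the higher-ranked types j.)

On G, E and F alone, R = ΣλE/(1+Σλh) = 7.296/11.46 = 0.6368 kJ/s.
B: E/h = 1.5/15 = 0.1 kJ/s.
0.1 < 0.6368, so adding B would lower the average — exclude it.

No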